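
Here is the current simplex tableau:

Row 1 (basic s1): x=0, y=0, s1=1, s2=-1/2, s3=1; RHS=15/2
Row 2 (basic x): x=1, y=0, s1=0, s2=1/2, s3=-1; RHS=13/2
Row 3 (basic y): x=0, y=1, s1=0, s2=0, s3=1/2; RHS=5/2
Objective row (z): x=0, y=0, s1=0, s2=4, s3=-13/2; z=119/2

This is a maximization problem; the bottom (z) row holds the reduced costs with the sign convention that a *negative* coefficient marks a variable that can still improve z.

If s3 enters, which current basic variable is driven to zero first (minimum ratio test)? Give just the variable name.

Ratios: row 1 (s1): (15/2)/1 = 15/2; row 2 (x): entry -1 ≤ 0, skip; row 3 (y): (5/2)/(1/2) = 5.
Minimum ratio 5 is in the y row, so y leaves.

y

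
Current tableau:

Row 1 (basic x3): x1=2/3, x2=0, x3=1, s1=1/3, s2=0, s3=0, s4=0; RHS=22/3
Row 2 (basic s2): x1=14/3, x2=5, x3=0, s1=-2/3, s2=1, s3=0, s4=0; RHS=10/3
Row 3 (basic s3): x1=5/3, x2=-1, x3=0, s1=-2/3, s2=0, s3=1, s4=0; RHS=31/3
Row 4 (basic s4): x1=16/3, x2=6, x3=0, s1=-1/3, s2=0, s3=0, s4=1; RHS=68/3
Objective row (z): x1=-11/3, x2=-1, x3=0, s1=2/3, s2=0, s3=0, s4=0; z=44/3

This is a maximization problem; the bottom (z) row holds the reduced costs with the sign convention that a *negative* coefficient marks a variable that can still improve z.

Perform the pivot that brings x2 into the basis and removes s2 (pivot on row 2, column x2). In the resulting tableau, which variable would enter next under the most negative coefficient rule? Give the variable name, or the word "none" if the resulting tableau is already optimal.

Pivot element 5. New z-row = old z-row − (-1)·(row 2/5).
Updated z-row coefficients: x1: -41/15, x2: 0, x3: 0, s1: 8/15, s2: 1/5, s3: 0, s4: 0.
The most negative is -41/15 in column x1, so x1 would enter next.

x1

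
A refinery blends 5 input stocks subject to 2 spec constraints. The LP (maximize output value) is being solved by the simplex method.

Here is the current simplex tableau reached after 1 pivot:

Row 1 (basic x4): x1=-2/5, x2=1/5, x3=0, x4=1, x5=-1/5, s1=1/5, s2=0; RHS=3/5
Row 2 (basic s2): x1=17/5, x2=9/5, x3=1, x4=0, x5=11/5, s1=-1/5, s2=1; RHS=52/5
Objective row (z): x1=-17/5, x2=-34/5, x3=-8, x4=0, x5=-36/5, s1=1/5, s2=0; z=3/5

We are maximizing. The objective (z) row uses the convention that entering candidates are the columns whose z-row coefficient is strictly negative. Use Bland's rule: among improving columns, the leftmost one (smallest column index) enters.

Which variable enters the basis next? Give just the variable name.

Objective-row coefficients: x1: -17/5, x2: -34/5, x3: -8, x4: 0, x5: -36/5, s1: 1/5, s2: 0.
Improving columns: x1, x2, x3, x5. Bland's rule picks the smallest column index → x1.

x1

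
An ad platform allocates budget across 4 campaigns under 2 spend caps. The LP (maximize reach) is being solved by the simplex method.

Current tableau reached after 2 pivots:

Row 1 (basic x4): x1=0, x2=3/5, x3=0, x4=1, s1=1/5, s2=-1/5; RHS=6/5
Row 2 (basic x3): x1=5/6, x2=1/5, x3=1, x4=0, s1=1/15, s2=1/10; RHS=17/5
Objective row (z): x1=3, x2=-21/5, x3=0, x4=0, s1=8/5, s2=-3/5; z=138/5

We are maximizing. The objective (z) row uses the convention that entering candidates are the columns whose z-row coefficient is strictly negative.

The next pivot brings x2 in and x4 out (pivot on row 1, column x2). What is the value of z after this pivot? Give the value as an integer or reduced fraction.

36

Minimum ratio for x2: (6/5)/(3/5) = 2.
z changes by −(z-row coeff of x2)·ratio = −(-21/5)·2 = 42/5.
New z = 138/5 + (42/5) = 36.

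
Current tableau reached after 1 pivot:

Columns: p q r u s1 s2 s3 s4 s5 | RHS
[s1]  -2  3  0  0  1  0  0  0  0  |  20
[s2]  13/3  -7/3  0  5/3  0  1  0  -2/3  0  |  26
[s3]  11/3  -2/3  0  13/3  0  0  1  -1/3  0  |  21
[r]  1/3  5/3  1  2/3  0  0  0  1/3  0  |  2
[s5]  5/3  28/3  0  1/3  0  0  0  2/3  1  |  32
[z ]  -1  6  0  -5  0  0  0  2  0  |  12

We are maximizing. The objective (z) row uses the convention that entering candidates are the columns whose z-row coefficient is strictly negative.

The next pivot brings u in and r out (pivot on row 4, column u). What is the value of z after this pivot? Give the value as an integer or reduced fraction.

27

Minimum ratio for u: 2/(2/3) = 3.
z changes by −(z-row coeff of u)·ratio = −(-5)·3 = 15.
New z = 12 + 15 = 27.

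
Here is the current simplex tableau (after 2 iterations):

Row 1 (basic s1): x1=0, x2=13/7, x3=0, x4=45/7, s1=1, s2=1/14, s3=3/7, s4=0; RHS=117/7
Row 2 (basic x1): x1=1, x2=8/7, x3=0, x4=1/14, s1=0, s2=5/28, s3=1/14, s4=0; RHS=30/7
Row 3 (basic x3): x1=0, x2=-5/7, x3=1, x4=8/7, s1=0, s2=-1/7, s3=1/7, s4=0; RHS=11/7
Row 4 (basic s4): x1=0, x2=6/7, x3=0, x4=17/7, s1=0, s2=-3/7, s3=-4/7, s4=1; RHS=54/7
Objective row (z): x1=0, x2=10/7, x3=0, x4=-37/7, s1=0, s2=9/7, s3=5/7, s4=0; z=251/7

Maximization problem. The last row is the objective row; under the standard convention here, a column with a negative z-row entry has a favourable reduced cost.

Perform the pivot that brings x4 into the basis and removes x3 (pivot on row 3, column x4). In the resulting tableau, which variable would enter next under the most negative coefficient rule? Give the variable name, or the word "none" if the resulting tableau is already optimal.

x2

Pivot element 8/7. New z-row = old z-row − (-37/7)·(row 3/(8/7)).
Updated z-row coefficients: x1: 0, x2: -15/8, x3: 37/8, x4: 0, s1: 0, s2: 5/8, s3: 11/8, s4: 0.
The most negative is -15/8 in column x2, so x2 would enter next.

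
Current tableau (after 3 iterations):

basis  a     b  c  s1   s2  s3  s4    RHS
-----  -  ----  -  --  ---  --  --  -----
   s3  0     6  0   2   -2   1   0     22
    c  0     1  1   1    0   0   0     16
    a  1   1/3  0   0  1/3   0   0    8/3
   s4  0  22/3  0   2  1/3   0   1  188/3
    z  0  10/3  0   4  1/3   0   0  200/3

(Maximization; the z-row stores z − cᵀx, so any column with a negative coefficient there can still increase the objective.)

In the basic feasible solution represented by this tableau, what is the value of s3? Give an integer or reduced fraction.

22

s3 is basic (row 1); its value is the RHS of that row: 22.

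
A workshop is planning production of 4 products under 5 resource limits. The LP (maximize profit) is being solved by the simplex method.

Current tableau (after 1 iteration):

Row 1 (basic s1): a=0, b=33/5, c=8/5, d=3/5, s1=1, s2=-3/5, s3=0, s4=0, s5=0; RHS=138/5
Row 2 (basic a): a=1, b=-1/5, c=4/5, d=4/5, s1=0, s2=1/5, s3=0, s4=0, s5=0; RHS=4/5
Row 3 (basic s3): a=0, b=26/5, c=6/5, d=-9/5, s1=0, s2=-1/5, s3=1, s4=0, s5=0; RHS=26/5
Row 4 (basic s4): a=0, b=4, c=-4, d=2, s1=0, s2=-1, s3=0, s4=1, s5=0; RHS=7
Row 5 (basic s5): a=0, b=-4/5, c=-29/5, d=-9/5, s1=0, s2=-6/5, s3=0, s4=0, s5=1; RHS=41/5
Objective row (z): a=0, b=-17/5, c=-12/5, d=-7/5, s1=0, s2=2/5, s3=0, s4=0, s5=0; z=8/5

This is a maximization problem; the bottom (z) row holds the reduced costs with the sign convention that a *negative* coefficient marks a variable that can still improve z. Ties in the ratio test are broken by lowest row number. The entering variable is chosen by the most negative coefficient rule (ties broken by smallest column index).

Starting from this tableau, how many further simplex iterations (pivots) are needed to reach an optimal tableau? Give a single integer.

pivot: b in, s3 out → z = 5
pivot: d in, s4 out → z = 641/88
pivot: c in, a out → z = 695/84
No improving column remains; optimal.

3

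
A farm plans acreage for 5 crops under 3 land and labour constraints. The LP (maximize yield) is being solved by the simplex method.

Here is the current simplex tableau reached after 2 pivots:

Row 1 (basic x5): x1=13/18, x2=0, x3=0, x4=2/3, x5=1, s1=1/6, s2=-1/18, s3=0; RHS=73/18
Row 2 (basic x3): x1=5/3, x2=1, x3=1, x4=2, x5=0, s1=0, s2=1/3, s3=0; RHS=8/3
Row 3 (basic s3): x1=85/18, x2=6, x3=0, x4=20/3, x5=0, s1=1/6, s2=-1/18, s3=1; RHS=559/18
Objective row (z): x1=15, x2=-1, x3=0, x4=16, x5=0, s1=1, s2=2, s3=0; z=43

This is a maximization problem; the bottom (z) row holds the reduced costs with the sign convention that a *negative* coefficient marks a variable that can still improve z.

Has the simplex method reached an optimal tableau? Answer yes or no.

Column x2 has objective-row coefficient -1, which is negative; an improving pivot exists, so not yet optimal.

no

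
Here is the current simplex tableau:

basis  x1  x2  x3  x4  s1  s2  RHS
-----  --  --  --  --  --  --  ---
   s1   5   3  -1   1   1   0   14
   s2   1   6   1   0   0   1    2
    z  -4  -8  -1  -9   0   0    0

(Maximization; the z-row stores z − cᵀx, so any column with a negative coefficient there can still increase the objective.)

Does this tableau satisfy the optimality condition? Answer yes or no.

no

Column x1 has objective-row coefficient -4, which is negative; an improving pivot exists, so not yet optimal.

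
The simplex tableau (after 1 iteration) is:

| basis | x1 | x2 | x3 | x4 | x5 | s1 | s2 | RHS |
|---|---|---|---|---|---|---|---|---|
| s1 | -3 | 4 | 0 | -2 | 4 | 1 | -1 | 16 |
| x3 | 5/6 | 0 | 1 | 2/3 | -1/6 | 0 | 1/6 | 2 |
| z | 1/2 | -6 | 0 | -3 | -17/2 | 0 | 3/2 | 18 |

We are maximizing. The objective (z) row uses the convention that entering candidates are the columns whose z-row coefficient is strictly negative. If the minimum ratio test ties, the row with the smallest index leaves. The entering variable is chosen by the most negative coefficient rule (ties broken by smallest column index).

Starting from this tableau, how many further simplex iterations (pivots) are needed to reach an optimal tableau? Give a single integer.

2

pivot: x5 in, s1 out → z = 52
pivot: x4 in, x3 out → z = 596/7
No improving column remains; optimal.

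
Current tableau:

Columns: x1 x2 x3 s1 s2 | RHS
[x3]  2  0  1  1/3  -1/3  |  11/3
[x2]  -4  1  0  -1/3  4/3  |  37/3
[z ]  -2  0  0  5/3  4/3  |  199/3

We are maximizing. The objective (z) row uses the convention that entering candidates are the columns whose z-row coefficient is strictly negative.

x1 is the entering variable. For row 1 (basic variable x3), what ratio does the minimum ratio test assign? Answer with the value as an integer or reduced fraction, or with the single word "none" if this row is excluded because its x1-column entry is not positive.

11/6

Ratio = RHS / (x1 entry) = (11/3) / 2 = 11/6.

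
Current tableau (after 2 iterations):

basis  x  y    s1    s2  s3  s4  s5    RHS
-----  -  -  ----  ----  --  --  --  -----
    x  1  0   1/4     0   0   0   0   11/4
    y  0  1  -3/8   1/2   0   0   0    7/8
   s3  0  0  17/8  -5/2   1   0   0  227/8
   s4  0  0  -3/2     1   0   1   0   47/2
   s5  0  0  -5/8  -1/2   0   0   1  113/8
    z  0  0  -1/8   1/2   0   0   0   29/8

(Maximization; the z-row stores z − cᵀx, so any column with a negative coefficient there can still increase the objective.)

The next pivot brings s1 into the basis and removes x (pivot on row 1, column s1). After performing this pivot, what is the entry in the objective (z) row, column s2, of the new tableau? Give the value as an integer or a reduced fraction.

Pivot element is row 1, column s1: 1/4.
Normalize row 1: new (row 1, s2) = 0/(1/4) = 0.
z-row ← z-row − (-1/8)·(new row 1): 1/2 − (-1/8)·0 = 1/2.

1/2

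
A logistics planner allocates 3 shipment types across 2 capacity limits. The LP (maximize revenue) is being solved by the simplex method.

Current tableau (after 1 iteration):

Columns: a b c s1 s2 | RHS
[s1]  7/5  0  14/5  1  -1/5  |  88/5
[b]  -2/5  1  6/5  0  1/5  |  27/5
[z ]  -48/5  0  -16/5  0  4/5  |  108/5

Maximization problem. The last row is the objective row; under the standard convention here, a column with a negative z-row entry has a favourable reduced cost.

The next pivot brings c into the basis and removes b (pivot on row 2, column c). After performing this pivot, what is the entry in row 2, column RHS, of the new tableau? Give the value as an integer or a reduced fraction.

9/2

Pivot element is row 2, column c: 6/5.
Normalize row 2: new (row 2, RHS) = (27/5)/(6/5) = 9/2.
Row 2 is the pivot row, so the entry is 9/2.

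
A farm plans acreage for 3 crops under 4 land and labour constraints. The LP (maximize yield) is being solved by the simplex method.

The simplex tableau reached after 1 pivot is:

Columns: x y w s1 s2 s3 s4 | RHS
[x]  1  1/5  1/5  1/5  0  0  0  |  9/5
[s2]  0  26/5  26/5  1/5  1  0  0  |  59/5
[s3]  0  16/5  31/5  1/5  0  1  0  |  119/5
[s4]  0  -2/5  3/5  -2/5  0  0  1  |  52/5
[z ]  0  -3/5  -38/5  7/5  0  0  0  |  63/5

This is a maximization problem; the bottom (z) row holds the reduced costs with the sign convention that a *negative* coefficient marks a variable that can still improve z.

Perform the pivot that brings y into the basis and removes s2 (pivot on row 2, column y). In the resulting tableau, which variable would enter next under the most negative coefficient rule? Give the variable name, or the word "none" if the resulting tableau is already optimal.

Pivot element 26/5. New z-row = old z-row − (-3/5)·(row 2/(26/5)).
Updated z-row coefficients: x: 0, y: 0, w: -7, s1: 37/26, s2: 3/26, s3: 0, s4: 0.
The most negative is -7 in column w, so w would enter next.

w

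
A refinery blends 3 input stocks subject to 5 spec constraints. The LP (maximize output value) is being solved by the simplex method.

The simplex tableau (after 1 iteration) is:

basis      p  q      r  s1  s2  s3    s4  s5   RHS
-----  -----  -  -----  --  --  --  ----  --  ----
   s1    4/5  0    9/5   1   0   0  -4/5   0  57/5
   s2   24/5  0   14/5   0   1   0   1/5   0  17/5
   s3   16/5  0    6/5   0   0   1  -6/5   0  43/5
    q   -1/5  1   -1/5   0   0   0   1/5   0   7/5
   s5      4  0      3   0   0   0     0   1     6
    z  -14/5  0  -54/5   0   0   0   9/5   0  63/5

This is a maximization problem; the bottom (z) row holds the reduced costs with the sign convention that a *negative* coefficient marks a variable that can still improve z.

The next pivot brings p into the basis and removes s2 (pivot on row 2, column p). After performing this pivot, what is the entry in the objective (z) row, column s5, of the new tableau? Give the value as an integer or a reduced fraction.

0

Pivot element is row 2, column p: 24/5.
Normalize row 2: new (row 2, s5) = 0/(24/5) = 0.
z-row ← z-row − (-14/5)·(new row 2): 0 − (-14/5)·0 = 0.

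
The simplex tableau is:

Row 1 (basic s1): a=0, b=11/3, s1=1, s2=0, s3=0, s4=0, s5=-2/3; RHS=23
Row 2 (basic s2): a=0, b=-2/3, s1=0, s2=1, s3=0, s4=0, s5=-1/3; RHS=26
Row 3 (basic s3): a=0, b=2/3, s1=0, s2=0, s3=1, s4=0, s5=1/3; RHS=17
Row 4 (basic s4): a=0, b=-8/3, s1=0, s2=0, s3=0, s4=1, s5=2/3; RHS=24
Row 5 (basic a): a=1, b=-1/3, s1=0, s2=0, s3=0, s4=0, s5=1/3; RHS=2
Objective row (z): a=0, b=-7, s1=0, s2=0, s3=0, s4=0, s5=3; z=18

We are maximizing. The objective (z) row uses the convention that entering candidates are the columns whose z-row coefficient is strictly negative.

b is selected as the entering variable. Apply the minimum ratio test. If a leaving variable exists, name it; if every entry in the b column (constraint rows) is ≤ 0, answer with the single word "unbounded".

s1

Ratios: row 1 (s1): 23/(11/3) = 69/11; row 2 (s2): entry -2/3 ≤ 0, skip; row 3 (s3): 17/(2/3) = 51/2; row 4 (s4): entry -8/3 ≤ 0, skip; row 5 (a): entry -1/3 ≤ 0, skip.
Minimum ratio is in the s1 row, so s1 leaves.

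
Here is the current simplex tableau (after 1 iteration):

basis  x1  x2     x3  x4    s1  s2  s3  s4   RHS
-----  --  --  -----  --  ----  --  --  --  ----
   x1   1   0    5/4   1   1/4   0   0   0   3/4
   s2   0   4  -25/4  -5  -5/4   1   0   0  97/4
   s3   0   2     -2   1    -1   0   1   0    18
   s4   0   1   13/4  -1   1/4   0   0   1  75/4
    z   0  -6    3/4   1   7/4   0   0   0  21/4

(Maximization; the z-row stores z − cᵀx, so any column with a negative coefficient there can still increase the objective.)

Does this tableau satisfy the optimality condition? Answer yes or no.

Column x2 has objective-row coefficient -6, which is negative; an improving pivot exists, so not yet optimal.

no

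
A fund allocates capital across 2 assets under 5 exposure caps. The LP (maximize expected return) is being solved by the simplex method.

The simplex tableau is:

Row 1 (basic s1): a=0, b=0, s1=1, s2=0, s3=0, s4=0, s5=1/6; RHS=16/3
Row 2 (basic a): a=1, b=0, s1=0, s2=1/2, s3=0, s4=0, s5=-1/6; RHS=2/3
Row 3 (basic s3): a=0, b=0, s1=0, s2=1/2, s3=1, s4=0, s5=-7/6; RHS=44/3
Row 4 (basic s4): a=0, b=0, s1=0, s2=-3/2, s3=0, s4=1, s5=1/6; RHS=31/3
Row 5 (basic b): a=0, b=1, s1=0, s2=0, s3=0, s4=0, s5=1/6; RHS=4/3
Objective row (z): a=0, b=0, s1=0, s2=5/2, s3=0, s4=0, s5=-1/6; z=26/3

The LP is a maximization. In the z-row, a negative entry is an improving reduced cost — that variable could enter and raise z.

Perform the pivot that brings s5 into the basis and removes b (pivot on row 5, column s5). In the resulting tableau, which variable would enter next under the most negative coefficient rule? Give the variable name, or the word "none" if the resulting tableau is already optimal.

Pivot element 1/6. New z-row = old z-row − (-1/6)·(row 5/(1/6)).
Updated z-row coefficients: a: 0, b: 1, s1: 0, s2: 5/2, s3: 0, s4: 0, s5: 0.
No coefficient is strictly negative; the tableau after this pivot is optimal.

none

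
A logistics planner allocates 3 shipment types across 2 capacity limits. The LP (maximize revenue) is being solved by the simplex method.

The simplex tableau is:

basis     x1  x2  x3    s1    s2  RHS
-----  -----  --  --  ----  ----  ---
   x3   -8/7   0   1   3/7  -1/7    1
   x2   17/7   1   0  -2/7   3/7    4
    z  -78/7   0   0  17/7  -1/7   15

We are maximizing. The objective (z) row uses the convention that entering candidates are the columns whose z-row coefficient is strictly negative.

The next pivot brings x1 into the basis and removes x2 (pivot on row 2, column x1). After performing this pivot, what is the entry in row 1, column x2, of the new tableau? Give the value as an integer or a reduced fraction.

Pivot element is row 2, column x1: 17/7.
Normalize row 2: new (row 2, x2) = 1/(17/7) = 7/17.
row 1 ← row 1 − (-8/7)·(new row 2): 0 − (-8/7)·(7/17) = 8/17.

8/17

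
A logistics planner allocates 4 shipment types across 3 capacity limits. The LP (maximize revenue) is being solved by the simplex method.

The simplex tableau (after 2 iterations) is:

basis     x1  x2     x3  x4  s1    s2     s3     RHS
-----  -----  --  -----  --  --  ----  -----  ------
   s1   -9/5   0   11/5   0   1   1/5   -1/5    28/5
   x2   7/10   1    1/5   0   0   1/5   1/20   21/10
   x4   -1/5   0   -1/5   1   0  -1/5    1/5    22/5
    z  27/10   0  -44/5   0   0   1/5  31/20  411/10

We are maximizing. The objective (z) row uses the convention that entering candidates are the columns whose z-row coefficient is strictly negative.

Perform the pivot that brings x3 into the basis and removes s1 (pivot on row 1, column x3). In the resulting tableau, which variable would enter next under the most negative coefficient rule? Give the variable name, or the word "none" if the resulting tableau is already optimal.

x1

Pivot element 11/5. New z-row = old z-row − (-44/5)·(row 1/(11/5)).
Updated z-row coefficients: x1: -9/2, x2: 0, x3: 0, x4: 0, s1: 4, s2: 1, s3: 3/4.
The most negative is -9/2 in column x1, so x1 would enter next.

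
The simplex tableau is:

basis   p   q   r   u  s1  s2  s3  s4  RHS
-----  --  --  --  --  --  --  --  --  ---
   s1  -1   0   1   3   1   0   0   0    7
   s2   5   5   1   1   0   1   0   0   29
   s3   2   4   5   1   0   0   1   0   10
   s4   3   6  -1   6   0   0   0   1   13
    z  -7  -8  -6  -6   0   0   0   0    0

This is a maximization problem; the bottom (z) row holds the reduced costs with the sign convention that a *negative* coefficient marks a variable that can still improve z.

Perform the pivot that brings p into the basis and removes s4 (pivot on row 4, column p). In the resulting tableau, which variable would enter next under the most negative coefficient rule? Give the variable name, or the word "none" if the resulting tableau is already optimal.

r

Pivot element 3. New z-row = old z-row − (-7)·(row 4/3).
Updated z-row coefficients: p: 0, q: 6, r: -25/3, u: 8, s1: 0, s2: 0, s3: 0, s4: 7/3.
The most negative is -25/3 in column r, so r would enter next.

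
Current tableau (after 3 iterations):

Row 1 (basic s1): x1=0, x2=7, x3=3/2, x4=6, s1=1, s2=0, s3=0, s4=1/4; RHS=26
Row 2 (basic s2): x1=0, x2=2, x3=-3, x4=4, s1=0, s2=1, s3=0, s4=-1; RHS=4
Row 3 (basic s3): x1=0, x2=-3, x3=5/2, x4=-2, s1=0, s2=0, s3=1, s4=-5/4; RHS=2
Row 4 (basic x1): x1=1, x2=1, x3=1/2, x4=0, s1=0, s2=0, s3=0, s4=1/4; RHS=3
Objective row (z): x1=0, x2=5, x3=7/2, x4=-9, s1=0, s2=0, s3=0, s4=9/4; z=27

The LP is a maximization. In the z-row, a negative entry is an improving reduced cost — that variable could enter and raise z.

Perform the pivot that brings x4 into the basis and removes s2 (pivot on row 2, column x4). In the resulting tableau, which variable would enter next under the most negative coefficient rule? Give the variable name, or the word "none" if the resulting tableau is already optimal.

x3

Pivot element 4. New z-row = old z-row − (-9)·(row 2/4).
Updated z-row coefficients: x1: 0, x2: 19/2, x3: -13/4, x4: 0, s1: 0, s2: 9/4, s3: 0, s4: 0.
The most negative is -13/4 in column x3, so x3 would enter next.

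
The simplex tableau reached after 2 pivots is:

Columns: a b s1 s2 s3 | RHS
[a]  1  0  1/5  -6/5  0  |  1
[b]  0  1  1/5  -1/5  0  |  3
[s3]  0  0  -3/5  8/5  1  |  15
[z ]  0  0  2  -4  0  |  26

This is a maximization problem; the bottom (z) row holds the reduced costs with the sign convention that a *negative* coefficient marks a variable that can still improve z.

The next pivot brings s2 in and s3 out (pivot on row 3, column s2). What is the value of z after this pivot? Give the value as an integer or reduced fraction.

Minimum ratio for s2: 15/(8/5) = 75/8.
z changes by −(z-row coeff of s2)·ratio = −(-4)·(75/8) = 75/2.
New z = 26 + (75/2) = 127/2.

127/2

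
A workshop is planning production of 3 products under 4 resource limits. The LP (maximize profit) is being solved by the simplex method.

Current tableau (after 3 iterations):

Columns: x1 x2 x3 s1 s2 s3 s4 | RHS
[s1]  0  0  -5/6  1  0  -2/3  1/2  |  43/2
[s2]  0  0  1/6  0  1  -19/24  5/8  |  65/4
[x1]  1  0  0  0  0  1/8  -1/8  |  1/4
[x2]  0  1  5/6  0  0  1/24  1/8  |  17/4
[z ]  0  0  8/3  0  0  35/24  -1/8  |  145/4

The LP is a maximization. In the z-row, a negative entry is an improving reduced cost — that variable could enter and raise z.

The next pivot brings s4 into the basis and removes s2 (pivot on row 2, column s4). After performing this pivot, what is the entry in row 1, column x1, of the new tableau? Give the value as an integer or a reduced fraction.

Pivot element is row 2, column s4: 5/8.
Normalize row 2: new (row 2, x1) = 0/(5/8) = 0.
row 1 ← row 1 − (1/2)·(new row 2): 0 − (1/2)·0 = 0.

0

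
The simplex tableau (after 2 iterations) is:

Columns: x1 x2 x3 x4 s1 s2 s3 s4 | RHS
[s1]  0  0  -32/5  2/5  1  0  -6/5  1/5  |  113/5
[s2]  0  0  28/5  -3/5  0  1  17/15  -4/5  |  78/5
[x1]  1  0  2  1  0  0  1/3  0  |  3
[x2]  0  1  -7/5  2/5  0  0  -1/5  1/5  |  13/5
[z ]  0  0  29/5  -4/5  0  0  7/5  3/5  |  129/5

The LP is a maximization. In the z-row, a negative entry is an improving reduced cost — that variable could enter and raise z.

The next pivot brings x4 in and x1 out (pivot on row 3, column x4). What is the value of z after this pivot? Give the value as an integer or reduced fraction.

Minimum ratio for x4: 3/1 = 3.
z changes by −(z-row coeff of x4)·ratio = −(-4/5)·3 = 12/5.
New z = 129/5 + (12/5) = 141/5.

141/5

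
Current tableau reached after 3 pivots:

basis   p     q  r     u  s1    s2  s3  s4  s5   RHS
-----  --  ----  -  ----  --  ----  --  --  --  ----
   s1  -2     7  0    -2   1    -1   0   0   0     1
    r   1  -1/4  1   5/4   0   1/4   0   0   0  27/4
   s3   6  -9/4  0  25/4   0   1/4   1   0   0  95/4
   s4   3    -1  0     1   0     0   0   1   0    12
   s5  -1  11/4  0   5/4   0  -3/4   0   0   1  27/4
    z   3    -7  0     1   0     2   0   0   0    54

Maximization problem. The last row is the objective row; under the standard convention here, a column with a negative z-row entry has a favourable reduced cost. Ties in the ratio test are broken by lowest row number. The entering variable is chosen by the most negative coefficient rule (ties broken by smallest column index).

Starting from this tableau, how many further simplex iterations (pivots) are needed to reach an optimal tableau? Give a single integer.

pivot: q in, s1 out → z = 55
pivot: u in, s5 out → z = 3313/57
No improving column remains; optimal.

2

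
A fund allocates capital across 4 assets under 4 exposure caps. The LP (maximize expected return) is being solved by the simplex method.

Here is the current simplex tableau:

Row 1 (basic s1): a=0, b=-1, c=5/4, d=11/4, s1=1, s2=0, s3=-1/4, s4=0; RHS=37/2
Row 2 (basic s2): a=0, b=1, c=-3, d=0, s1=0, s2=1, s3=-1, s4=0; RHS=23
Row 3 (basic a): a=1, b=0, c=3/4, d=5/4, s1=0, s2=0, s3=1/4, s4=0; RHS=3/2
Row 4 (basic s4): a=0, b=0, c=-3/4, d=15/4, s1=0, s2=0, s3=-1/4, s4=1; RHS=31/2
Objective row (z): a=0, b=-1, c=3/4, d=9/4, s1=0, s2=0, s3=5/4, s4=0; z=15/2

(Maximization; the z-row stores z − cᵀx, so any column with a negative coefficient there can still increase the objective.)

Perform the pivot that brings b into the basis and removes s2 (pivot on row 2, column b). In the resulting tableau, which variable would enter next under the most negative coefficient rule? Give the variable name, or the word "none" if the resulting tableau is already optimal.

c

Pivot element 1. New z-row = old z-row − (-1)·(row 2/1).
Updated z-row coefficients: a: 0, b: 0, c: -9/4, d: 9/4, s1: 0, s2: 1, s3: 1/4, s4: 0.
The most negative is -9/4 in column c, so c would enter next.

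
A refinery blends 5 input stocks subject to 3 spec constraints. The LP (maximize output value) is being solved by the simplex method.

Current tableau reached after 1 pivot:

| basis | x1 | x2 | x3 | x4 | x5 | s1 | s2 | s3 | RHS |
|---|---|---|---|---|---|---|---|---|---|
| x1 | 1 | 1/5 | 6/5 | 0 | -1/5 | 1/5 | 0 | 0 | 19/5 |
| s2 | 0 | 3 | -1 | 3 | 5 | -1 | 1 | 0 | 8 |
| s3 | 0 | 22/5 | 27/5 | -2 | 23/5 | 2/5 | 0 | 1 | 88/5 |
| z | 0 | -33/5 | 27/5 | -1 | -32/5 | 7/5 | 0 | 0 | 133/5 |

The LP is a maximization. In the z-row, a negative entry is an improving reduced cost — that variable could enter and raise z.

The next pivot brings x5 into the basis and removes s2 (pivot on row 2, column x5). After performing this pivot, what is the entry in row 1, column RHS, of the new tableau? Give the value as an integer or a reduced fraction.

103/25

Pivot element is row 2, column x5: 5.
Normalize row 2: new (row 2, RHS) = 8/5 = 8/5.
row 1 ← row 1 − (-1/5)·(new row 2): 19/5 − (-1/5)·(8/5) = 103/25.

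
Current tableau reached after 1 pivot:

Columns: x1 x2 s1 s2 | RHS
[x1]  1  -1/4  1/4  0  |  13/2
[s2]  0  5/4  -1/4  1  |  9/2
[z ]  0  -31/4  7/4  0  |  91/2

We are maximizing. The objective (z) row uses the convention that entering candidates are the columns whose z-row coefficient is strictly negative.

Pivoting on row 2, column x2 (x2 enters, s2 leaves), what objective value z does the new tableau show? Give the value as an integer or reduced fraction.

Minimum ratio for x2: (9/2)/(5/4) = 18/5.
z changes by −(z-row coeff of x2)·ratio = −(-31/4)·(18/5) = 279/10.
New z = 91/2 + (279/10) = 367/5.

367/5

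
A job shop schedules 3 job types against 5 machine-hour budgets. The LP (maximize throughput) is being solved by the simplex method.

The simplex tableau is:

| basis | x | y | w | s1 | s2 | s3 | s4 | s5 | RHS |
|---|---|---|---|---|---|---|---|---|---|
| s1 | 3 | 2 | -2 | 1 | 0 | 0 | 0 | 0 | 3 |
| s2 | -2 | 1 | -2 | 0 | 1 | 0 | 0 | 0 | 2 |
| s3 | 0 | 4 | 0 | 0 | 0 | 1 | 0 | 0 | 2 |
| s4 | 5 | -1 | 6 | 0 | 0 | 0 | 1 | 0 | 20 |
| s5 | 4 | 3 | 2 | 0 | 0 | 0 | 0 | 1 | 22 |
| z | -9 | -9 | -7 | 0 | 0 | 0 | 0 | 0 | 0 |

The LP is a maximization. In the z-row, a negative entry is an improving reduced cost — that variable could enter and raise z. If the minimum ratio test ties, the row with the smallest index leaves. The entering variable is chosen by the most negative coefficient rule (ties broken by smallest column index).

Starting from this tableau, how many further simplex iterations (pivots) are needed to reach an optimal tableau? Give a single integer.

pivot: x in, s1 out → z = 9
pivot: w in, s4 out → z = 837/28
pivot: y in, s3 out → z = 1927/56
No improving column remains; optimal.

3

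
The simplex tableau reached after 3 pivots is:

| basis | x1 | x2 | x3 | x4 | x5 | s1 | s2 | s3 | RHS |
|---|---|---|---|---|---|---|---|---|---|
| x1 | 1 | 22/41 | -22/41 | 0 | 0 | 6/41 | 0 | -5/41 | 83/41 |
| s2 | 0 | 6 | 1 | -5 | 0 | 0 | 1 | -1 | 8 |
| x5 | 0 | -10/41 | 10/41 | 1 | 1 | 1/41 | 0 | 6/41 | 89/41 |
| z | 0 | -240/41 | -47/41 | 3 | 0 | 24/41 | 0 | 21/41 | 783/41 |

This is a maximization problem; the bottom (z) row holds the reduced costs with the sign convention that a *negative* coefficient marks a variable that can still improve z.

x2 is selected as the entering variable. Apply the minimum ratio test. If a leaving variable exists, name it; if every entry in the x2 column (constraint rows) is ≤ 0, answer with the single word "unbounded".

Ratios: row 1 (x1): (83/41)/(22/41) = 83/22; row 2 (s2): 8/6 = 4/3; row 3 (x5): entry -10/41 ≤ 0, skip.
Minimum ratio is in the s2 row, so s2 leaves.

s2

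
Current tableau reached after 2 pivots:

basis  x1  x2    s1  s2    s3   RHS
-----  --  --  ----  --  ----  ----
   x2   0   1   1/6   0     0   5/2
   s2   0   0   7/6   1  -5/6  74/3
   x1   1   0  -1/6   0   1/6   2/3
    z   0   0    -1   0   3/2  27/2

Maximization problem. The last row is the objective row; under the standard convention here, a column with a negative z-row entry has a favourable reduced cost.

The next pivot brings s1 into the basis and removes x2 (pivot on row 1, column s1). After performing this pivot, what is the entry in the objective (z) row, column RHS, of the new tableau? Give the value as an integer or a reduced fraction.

57/2

Pivot element is row 1, column s1: 1/6.
Normalize row 1: new (row 1, RHS) = (5/2)/(1/6) = 15.
z-row ← z-row − (-1)·(new row 1): 27/2 − (-1)·15 = 57/2.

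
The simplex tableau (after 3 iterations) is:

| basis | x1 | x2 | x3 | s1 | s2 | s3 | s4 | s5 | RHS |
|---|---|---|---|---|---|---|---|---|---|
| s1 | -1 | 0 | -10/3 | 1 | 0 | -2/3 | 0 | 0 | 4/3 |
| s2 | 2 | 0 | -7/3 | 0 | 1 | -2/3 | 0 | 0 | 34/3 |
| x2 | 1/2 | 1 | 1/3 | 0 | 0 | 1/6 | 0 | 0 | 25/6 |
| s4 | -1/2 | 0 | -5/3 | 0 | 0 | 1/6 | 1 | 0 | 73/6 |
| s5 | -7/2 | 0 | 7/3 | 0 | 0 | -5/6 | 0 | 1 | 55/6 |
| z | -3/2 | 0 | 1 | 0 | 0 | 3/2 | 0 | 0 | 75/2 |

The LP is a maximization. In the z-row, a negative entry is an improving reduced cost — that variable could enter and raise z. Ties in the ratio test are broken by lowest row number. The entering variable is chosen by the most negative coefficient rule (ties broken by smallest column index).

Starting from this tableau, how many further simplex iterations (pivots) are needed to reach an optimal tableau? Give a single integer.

2

pivot: x1 in, s2 out → z = 46
pivot: x3 in, x2 out → z = 518/11
No improving column remains; optimal.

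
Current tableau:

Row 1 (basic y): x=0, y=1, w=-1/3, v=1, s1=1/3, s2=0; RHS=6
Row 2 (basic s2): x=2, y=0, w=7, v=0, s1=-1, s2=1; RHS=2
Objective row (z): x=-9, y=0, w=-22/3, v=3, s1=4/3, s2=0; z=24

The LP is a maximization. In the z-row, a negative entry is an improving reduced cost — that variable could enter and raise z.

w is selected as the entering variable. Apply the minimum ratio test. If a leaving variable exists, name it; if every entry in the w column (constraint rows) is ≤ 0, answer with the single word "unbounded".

s2

Ratios: row 1 (y): entry -1/3 ≤ 0, skip; row 2 (s2): 2/7 = 2/7.
Minimum ratio is in the s2 row, so s2 leaves.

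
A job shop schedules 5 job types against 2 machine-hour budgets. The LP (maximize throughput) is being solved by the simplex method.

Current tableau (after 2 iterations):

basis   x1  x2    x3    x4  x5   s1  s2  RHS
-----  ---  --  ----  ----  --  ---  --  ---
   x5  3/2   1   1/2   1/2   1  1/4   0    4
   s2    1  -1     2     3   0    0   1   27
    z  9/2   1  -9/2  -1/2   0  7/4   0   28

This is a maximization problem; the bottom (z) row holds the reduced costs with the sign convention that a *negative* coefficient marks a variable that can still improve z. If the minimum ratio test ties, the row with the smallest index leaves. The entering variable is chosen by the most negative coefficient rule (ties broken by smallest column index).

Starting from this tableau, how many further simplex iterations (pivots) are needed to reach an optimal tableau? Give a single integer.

pivot: x3 in, x5 out → z = 64
No improving column remains; optimal.

1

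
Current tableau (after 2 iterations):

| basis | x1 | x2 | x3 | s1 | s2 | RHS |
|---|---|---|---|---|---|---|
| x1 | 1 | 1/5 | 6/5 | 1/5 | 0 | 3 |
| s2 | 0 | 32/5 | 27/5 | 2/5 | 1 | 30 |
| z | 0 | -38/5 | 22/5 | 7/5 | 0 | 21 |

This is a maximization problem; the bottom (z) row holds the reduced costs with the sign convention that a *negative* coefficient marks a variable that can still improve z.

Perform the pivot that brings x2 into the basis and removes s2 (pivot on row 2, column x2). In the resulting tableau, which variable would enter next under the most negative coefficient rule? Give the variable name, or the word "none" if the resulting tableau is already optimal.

Pivot element 32/5. New z-row = old z-row − (-38/5)·(row 2/(32/5)).
Updated z-row coefficients: x1: 0, x2: 0, x3: 173/16, s1: 15/8, s2: 19/16.
No coefficient is strictly negative; the tableau after this pivot is optimal.

none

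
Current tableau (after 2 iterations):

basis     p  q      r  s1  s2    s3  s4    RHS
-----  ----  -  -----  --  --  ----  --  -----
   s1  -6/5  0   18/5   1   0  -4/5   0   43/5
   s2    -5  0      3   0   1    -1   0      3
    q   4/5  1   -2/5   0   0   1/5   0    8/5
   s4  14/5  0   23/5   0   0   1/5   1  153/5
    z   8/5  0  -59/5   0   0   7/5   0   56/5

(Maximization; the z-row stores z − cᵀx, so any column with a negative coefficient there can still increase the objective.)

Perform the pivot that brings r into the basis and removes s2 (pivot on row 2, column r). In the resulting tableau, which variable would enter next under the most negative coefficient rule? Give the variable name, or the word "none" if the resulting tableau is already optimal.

p

Pivot element 3. New z-row = old z-row − (-59/5)·(row 2/3).
Updated z-row coefficients: p: -271/15, q: 0, r: 0, s1: 0, s2: 59/15, s3: -38/15, s4: 0.
The most negative is -271/15 in column p, so p would enter next.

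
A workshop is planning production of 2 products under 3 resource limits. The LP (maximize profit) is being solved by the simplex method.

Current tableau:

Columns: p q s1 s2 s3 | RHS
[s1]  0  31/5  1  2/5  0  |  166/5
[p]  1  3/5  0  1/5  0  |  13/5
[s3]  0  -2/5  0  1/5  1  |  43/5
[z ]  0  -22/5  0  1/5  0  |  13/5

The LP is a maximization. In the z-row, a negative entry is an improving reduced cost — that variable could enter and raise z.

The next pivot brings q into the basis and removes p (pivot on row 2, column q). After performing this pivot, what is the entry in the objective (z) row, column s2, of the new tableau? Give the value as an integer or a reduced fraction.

5/3

Pivot element is row 2, column q: 3/5.
Normalize row 2: new (row 2, s2) = (1/5)/(3/5) = 1/3.
z-row ← z-row − (-22/5)·(new row 2): 1/5 − (-22/5)·(1/3) = 5/3.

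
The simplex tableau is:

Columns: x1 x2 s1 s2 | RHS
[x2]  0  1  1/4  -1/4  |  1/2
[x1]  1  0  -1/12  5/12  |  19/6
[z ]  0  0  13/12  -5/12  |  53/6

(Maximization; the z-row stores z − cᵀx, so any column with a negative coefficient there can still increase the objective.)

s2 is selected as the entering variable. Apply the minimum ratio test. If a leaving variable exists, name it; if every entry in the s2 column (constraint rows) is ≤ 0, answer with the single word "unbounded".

Ratios: row 1 (x2): entry -1/4 ≤ 0, skip; row 2 (x1): (19/6)/(5/12) = 38/5.
Minimum ratio is in the x1 row, so x1 leaves.

x1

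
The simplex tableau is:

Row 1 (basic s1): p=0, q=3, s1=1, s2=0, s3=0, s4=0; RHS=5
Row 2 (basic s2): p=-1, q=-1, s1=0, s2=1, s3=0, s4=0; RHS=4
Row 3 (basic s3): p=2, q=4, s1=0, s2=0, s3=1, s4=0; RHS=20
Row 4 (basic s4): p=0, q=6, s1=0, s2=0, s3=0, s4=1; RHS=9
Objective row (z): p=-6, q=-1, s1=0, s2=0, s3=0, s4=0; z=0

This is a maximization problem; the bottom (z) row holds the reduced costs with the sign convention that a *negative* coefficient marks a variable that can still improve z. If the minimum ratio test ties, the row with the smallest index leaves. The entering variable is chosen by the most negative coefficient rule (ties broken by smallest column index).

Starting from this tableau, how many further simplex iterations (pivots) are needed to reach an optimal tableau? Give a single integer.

1

pivot: p in, s3 out → z = 60
No improving column remains; optimal.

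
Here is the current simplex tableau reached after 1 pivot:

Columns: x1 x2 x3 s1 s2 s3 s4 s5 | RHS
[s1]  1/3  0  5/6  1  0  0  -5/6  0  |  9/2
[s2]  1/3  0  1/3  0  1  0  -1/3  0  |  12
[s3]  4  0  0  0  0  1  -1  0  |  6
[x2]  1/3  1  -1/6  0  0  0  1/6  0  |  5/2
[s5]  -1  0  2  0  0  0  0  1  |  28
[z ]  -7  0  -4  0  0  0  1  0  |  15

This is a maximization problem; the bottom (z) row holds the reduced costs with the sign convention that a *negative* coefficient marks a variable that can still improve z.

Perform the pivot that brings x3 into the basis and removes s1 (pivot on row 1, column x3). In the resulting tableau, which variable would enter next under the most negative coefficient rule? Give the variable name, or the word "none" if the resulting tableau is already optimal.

Pivot element 5/6. New z-row = old z-row − (-4)·(row 1/(5/6)).
Updated z-row coefficients: x1: -27/5, x2: 0, x3: 0, s1: 24/5, s2: 0, s3: 0, s4: -3, s5: 0.
The most negative is -27/5 in column x1, so x1 would enter next.

x1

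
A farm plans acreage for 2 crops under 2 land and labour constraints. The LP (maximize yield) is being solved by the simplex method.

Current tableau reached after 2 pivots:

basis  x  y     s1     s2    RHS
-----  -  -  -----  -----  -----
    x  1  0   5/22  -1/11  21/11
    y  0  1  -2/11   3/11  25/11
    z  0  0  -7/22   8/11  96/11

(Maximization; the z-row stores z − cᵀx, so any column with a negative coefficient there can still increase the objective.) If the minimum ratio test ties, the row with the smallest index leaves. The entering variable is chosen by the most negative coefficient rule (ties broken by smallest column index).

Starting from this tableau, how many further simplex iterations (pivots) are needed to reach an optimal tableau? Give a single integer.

pivot: s1 in, x out → z = 57/5
No improving column remains; optimal.

1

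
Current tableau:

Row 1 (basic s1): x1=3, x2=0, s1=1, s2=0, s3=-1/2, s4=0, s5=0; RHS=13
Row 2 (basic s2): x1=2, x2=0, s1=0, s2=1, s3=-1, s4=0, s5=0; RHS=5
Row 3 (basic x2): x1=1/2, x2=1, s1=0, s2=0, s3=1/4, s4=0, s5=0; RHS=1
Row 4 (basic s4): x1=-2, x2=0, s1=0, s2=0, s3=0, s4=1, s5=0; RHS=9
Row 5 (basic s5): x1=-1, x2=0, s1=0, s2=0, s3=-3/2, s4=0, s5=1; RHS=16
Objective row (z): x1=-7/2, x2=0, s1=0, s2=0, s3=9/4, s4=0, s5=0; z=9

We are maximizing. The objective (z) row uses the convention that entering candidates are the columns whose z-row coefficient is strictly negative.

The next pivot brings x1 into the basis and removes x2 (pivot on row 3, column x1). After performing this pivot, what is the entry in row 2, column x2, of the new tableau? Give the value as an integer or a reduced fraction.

Pivot element is row 3, column x1: 1/2.
Normalize row 3: new (row 3, x2) = 1/(1/2) = 2.
row 2 ← row 2 − 2·(new row 3): 0 − 2·2 = -4.

-4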